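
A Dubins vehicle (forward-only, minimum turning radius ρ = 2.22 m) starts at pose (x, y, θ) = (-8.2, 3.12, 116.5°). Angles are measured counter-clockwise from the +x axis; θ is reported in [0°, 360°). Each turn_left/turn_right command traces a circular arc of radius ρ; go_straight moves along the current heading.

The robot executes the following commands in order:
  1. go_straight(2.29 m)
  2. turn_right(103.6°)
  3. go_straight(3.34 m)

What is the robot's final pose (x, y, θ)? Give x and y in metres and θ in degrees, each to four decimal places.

set_pose: (x, y, θ) = (-8.2000, 3.1200, 116.5000°), ρ = 2.22
go_straight(2.29): x += 2.29·cos θ, y += 2.29·sin θ → (-9.2218, 5.1694, 116.5000°)
turn_right(103.6°): centre at ρ to the right, rotate −103.6° → (-7.7307, 8.3239, 12.9000°)
go_straight(3.34): x += 3.34·cos θ, y += 3.34·sin θ → (-4.4750, 9.0696, 12.9000°)

(-4.4750, 9.0696, 12.9000°)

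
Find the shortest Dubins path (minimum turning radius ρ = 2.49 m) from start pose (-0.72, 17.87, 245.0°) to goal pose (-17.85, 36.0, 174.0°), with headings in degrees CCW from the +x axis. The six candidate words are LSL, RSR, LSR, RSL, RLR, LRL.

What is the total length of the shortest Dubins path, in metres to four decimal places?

28.0078 m

Let ψ = atan2(Δy, Δx) = atan2(18.13, -17.13) = 133.3755° be the start→goal bearing.
Normalize: d = |goal − start| / ρ = 24.942610/2.49 = 10.017113, α = (θ_start − ψ) mod 360° = 111.6245° = 1.948215 rad, β = (θ_goal − ψ) mod 360° = 40.6245° = 0.709032 rad.
Common terms: sin α = 0.929619, cos α = -0.368522, sin β = 0.651099, cos β = 0.758993, cos(α−β) = 0.325568, d² = 100.342543. Work in radians in the unit-radius frame; every candidate has L = ρ·(t + p + q).
LSL: p² = 2 + d² − 2cos(α−β) + 2d(sin α − sin β) = 107.271336; p = √p² = 10.357188; φ = atan2(cos β − cos α, d + sin α − sin β) = 0.109079 rad; t = (φ − α) mod 2π = 4.444049 rad, q = (β − φ) mod 2π = 0.599952 rad → L = 2.49·(4.444049 + 10.357188 + 0.599952) = 2.49·15.401189 = 38.348961 m
RSR: p² = 2 + d² − 2cos(α−β) + 2d(sin β − sin α) = 96.111477; p = √p² = 9.803646; φ = atan2(cos α − cos β, d − sin α + sin β) = -0.115265 rad; t = (α − φ) mod 2π = 2.063480 rad, q = (φ − β) mod 2π = 5.458889 rad → L = 2.49·(2.063480 + 9.803646 + 5.458889) = 2.49·17.326015 = 43.141778 m
LSR: p² = d² − 2 + 2cos(α−β) + 2d(sin α + sin β) = 130.662138; p = √p² = 11.430754; φ = atan2(−cos α − cos β, d + sin α + sin β) − atan2(−2, p) = 0.139558 rad; t = (φ − α) mod 2π = 4.474528 rad, q = (φ − β) mod 2π = 5.713712 rad → L = 2.49·(4.474528 + 11.430754 + 5.713712) = 2.49·21.618995 = 53.831297 m
RSL: p² = d² − 2 + 2cos(α−β) − 2d(sin α + sin β) = 67.325221; p = √p² = 8.205195; φ = atan2(cos α + cos β, d − sin α − sin β) − atan2(2, p) = -0.192835 rad; t = (α − φ) mod 2π = 2.141050 rad, q = (β − φ) mod 2π = 0.901866 rad → L = 2.49·(2.141050 + 8.205195 + 0.901866) = 2.49·11.248111 = 28.007797 m
RLR: c = (6 − d² + 2cos(α−β) + 2d(sin α − sin β))/8 = -11.013935, |c| > 1 → infeasible
LRL: c = (6 − d² + 2cos(α−β) − 2d(sin α − sin β))/8 = -12.408917, |c| > 1 → infeasible
Shortest: RSL with L = 28.007797 m ≈ 28.0078 m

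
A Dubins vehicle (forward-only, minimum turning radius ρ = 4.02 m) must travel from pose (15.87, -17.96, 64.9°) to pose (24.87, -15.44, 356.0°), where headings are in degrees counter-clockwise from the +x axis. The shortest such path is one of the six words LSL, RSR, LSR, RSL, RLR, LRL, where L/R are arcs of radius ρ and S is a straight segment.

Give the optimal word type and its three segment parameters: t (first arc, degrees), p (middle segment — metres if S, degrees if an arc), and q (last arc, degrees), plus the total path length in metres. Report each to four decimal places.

RSR: t = 62.4753°, p = 5.0837 m, q = 6.4247°, L = 9.9179 m

Let ψ = atan2(Δy, Δx) = atan2(2.52, 9.00) = 15.6422° be the start→goal bearing.
Normalize: d = |goal − start| / ρ = 9.346144/4.02 = 2.324911, α = (θ_start − ψ) mod 360° = 49.2578° = 0.859710 rad, β = (θ_goal − ψ) mod 360° = 340.3578° = 5.940363 rad.
Common terms: sin α = 0.757653, cos α = 0.652657, sin β = -0.336146, cos β = 0.941810, cos(α−β) = 0.359997, d² = 5.405213. Work in radians in the unit-radius frame; every candidate has L = ρ·(t + p + q).
LSL: p² = 2 + d² − 2cos(α−β) + 2d(sin α − sin β) = 11.771192; p = √p² = 3.430917; φ = atan2(cos β − cos α, d + sin α − sin β) = 0.084379 rad; t = (φ − α) mod 2π = 5.507854 rad, q = (β − φ) mod 2π = 5.855985 rad → L = 4.02·(5.507854 + 3.430917 + 5.855985) = 4.02·14.794756 = 59.474919 m
RSR: p² = 2 + d² − 2cos(α−β) + 2d(sin β − sin α) = 1.599246; p = √p² = 1.264613; φ = atan2(cos α − cos β, d − sin α + sin β) = -0.230690 rad; t = (α − φ) mod 2π = 1.090400 rad, q = (φ − β) mod 2π = 0.112132 rad → L = 4.02·(1.090400 + 1.264613 + 0.112132) = 4.02·2.467145 = 9.917922 m
LSR: p² = d² − 2 + 2cos(α−β) + 2d(sin α + sin β) = 6.085140; p = √p² = 2.466808; φ = atan2(−cos α − cos β, d + sin α + sin β) − atan2(−2, p) = 0.155266 rad; t = (φ − α) mod 2π = 5.578741 rad, q = (φ − β) mod 2π = 0.498088 rad → L = 4.02·(5.578741 + 2.466808 + 0.498088) = 4.02·8.543637 = 34.345419 m
RSL: p² = d² − 2 + 2cos(α−β) − 2d(sin α + sin β) = 2.165273; p = √p² = 1.471487; φ = atan2(cos α + cos β, d − sin α − sin β) − atan2(2, p) = -0.239177 rad; t = (α − φ) mod 2π = 1.098887 rad, q = (β − φ) mod 2π = 6.179540 rad → L = 4.02·(1.098887 + 1.471487 + 6.179540) = 4.02·8.749914 = 35.174653 m
RLR: c = (6 − d² + 2cos(α−β) + 2d(sin α − sin β))/8 = 0.800094; p = 2π − arccos c = 5.639841 rad; φ = atan2(cos α − cos β, d − sin α + sin β) = -0.230690 rad; t = (α − φ + p/2) mod 2π = 3.910320 rad, q = (α − β − t + p) mod 2π = 2.932053 rad → L = 4.02·(3.910320 + 5.639841 + 2.932053) = 4.02·12.482215 = 50.178502 m
LRL: c = (6 − d² + 2cos(α−β) − 2d(sin α − sin β))/8 = -0.471399; p = 2π − arccos c = 4.221513 rad; φ = atan2(cos β − cos α, d + sin α − sin β) = 0.084379 rad; t = (φ − α + p/2) mod 2π = 1.335425 rad, q = (β − α − t + p) mod 2π = 1.683556 rad → L = 4.02·(1.335425 + 4.221513 + 1.683556) = 4.02·7.240493 = 29.106782 m
Shortest: RSR with L = 9.917922 m ≈ 9.9179 m
Convert RSR to answer units (arcs ×180/π): t = 1.090400·180/π = 62.4753°, p = ρ·p = 4.02·1.264613 = 5.0837 m, q = 0.112132·180/π = 6.4247°, L = 9.9179 m.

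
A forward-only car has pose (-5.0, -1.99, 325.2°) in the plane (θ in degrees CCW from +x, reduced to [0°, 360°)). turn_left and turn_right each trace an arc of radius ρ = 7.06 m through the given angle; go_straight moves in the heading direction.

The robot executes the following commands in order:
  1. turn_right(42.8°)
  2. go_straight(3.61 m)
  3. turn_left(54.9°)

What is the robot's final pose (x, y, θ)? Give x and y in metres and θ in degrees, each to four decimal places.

(2.8121, -14.7942, 337.3000°)

set_pose: (x, y, θ) = (-5.0000, -1.9900, 325.2000°), ρ = 7.06
turn_right(42.8°): centre at ρ to the right, rotate −42.8° → (-2.1339, -6.2713, 282.4000°)
go_straight(3.61): x += 3.61·cos θ, y += 3.61·sin θ → (-1.3587, -9.7971, 282.4000°)
turn_left(54.9°): centre at ρ to the left, rotate +54.9° → (2.8121, -14.7942, 337.3000°)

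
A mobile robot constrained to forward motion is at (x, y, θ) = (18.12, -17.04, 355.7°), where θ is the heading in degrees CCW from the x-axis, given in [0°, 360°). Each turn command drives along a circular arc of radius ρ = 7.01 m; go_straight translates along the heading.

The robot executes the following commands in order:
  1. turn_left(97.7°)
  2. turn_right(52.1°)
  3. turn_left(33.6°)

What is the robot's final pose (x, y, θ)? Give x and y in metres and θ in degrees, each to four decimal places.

(30.1557, -0.5117, 74.9000°)

set_pose: (x, y, θ) = (18.1200, -17.0400, 355.7000°), ρ = 7.01
turn_left(97.7°): centre at ρ to the left, rotate +97.7° → (25.6433, -9.6340, 453.4000° ≡ 93.4000°)
turn_right(52.1°): centre at ρ to the right, rotate −52.1° → (28.0143, -3.9519, 41.3000°)
turn_left(33.6°): centre at ρ to the left, rotate +33.6° → (30.1557, -0.5117, 74.9000°)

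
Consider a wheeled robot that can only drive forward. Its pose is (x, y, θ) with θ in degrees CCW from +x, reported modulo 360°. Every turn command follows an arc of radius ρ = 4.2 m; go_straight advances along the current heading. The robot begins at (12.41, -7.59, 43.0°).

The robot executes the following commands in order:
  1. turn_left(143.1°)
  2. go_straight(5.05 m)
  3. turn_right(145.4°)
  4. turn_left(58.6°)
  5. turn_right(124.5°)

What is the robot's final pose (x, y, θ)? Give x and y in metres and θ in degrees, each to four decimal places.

set_pose: (x, y, θ) = (12.4100, -7.5900, 43.0000°), ρ = 4.2
turn_left(143.1°): centre at ρ to the left, rotate +143.1° → (9.0993, -0.3421, 186.1000°)
go_straight(5.05): x += 5.05·cos θ, y += 5.05·sin θ → (4.0779, -0.8787, 186.1000°)
turn_right(145.4°): centre at ρ to the right, rotate −145.4° → (0.8928, 6.4817, 40.7000°)
turn_left(58.6°): centre at ρ to the left, rotate +58.6° → (2.2987, 10.3446, 99.3000°)
turn_right(124.5°): centre at ρ to the right, rotate −124.5° → (8.2318, 14.8236, -25.2000° ≡ 334.8000°)

(8.2318, 14.8236, 334.8000°)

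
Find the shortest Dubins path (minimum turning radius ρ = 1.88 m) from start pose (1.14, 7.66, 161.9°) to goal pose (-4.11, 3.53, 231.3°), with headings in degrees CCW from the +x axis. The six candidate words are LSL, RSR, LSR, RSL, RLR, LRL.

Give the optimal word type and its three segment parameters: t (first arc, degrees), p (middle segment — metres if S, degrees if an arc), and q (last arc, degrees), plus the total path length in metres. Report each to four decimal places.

Let ψ = atan2(Δy, Δx) = atan2(-4.13, -5.25) = -141.8091° be the start→goal bearing.
Normalize: d = |goal − start| / ρ = 6.679775/1.88 = 3.553072, α = (θ_start − ψ) mod 360° = 303.7091° = 5.300723 rad, β = (θ_goal − ψ) mod 360° = 13.1091° = 0.228796 rad.
Common terms: sin α = -0.831866, cos α = 0.554976, sin β = 0.226805, cos β = 0.973940, cos(α−β) = 0.351842, d² = 12.624321. Work in radians in the unit-radius frame; every candidate has L = ρ·(t + p + q).
LSL: p² = 2 + d² − 2cos(α−β) + 2d(sin α − sin β) = 6.397565; p = √p² = 2.529341; φ = atan2(cos β − cos α, d + sin α − sin β) = 0.166409 rad; t = (φ − α) mod 2π = 1.148871 rad, q = (β − φ) mod 2π = 0.062387 rad → L = 1.88·(1.148871 + 2.529341 + 0.062387) = 1.88·3.740599 = 7.032327 m
RSR: p² = 2 + d² − 2cos(α−β) + 2d(sin β − sin α) = 21.443711; p = √p² = 4.630735; φ = atan2(cos α − cos β, d − sin α + sin β) = -0.090599 rad; t = (α − φ) mod 2π = 5.391321 rad, q = (φ − β) mod 2π = 5.963791 rad → L = 1.88·(5.391321 + 4.630735 + 5.963791) = 1.88·15.985848 = 30.053393 m
LSR: p² = d² − 2 + 2cos(α−β) + 2d(sin α + sin β) = 7.028351; p = √p² = 2.651104; φ = atan2(−cos α − cos β, d + sin α + sin β) − atan2(−2, p) = 0.167876 rad; t = (φ − α) mod 2π = 1.150338 rad, q = (φ − β) mod 2π = 6.222265 rad → L = 1.88·(1.150338 + 2.651104 + 6.222265) = 1.88·10.023706 = 18.844568 m
RSL: p² = d² − 2 + 2cos(α−β) − 2d(sin α + sin β) = 15.627657; p = √p² = 3.953183; φ = atan2(cos α + cos β, d − sin α − sin β) − atan2(2, p) = -0.116024 rad; t = (α − φ) mod 2π = 5.416747 rad, q = (β − φ) mod 2π = 0.344821 rad → L = 1.88·(5.416747 + 3.953183 + 0.344821) = 1.88·9.714751 = 18.263732 m
RLR: c = (6 − d² + 2cos(α−β) + 2d(sin α − sin β))/8 = -1.680464, |c| > 1 → infeasible
LRL: c = (6 − d² + 2cos(α−β) − 2d(sin α − sin β))/8 = 0.200304; p = 2π − arccos c = 4.914058 rad; φ = atan2(cos β − cos α, d + sin α − sin β) = 0.166409 rad; t = (φ − α + p/2) mod 2π = 3.605900 rad, q = (β − α − t + p) mod 2π = 2.519416 rad → L = 1.88·(3.605900 + 4.914058 + 2.519416) = 1.88·11.039374 = 20.754023 m
Shortest: LSL with L = 7.032327 m ≈ 7.0323 m
Convert LSL to answer units (arcs ×180/π): t = 1.148871·180/π = 65.8255°, p = ρ·p = 1.88·2.529341 = 4.7552 m, q = 0.062387·180/π = 3.5745°, L = 7.0323 m.

LSL: t = 65.8255°, p = 4.7552 m, q = 3.5745°, L = 7.0323 m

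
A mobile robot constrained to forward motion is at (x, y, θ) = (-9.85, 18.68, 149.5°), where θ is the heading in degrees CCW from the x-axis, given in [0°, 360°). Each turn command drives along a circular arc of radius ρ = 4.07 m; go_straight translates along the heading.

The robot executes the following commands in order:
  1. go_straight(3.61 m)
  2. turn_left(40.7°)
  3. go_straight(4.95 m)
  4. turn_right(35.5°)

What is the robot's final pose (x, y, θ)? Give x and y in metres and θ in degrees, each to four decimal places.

set_pose: (x, y, θ) = (-9.8500, 18.6800, 149.5000°), ρ = 4.07
go_straight(3.61): x += 3.61·cos θ, y += 3.61·sin θ → (-12.9605, 20.5122, 149.5000°)
turn_left(40.7°): centre at ρ to the left, rotate +40.7° → (-15.7469, 21.0111, 190.2000°)
go_straight(4.95): x += 4.95·cos θ, y += 4.95·sin θ → (-20.6187, 20.1345, 190.2000°)
turn_right(35.5°): centre at ρ to the right, rotate −35.5° → (-23.0787, 20.4605, 154.7000°)

(-23.0787, 20.4605, 154.7000°)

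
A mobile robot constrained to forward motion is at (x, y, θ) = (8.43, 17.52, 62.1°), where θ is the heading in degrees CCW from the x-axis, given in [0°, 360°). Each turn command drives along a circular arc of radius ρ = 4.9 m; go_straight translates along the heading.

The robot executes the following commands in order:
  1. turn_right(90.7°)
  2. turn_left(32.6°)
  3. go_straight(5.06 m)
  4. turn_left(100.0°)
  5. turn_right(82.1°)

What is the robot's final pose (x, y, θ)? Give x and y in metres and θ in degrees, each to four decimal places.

set_pose: (x, y, θ) = (8.4300, 17.5200, 62.1000°), ρ = 4.9
turn_right(90.7°): centre at ρ to the right, rotate −90.7° → (15.1060, 19.5293, -28.6000° ≡ 331.4000°)
turn_left(32.6°): centre at ρ to the left, rotate +32.6° → (17.7934, 18.9433, 364.0000° ≡ 4.0000°)
go_straight(5.06): x += 5.06·cos θ, y += 5.06·sin θ → (22.8411, 19.2963, 4.0000°)
turn_left(100.0°): centre at ρ to the left, rotate +100.0° → (27.2538, 25.3698, 104.0000°)
turn_right(82.1°): centre at ρ to the right, rotate −82.1° → (30.1806, 31.1016, 21.9000°)

(30.1806, 31.1016, 21.9000°)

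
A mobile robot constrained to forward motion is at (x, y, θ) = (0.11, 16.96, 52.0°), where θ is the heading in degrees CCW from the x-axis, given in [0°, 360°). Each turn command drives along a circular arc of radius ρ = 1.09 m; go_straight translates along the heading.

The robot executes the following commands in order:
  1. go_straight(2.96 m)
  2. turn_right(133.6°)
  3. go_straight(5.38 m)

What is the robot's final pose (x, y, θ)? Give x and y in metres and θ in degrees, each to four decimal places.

set_pose: (x, y, θ) = (0.1100, 16.9600, 52.0000°), ρ = 1.09
go_straight(2.96): x += 2.96·cos θ, y += 2.96·sin θ → (1.9324, 19.2925, 52.0000°)
turn_right(133.6°): centre at ρ to the right, rotate −133.6° → (3.8696, 18.7807, -81.6000° ≡ 278.4000°)
go_straight(5.38): x += 5.38·cos θ, y += 5.38·sin θ → (4.6555, 13.4584, 278.4000°)

(4.6555, 13.4584, 278.4000°)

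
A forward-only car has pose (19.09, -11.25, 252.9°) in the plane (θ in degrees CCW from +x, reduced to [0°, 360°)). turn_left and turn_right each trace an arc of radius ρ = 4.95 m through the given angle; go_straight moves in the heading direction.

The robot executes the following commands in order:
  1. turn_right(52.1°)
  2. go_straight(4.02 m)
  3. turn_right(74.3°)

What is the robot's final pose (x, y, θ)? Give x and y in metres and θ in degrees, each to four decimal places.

set_pose: (x, y, θ) = (19.0900, -11.2500, 252.9000°), ρ = 4.95
turn_right(52.1°): centre at ρ to the right, rotate −52.1° → (16.1166, -14.4219, 200.8000°)
go_straight(4.02): x += 4.02·cos θ, y += 4.02·sin θ → (12.3586, -15.8494, 200.8000°)
turn_right(74.3°): centre at ρ to the right, rotate −74.3° → (6.6217, -14.1664, 126.5000°)

(6.6217, -14.1664, 126.5000°)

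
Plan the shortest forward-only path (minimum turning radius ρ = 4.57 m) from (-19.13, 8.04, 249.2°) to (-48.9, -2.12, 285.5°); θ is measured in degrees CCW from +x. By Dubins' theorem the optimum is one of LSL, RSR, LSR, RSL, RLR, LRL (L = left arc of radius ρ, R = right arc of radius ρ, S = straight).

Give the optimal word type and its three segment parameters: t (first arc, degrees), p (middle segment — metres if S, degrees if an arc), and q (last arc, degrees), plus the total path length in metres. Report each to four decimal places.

RSL: t = 65.3991°, p = 21.7478 m, q = 101.6991°, L = 35.0758 m

Let ψ = atan2(Δy, Δx) = atan2(-10.16, -29.77) = -161.1561° be the start→goal bearing.
Normalize: d = |goal − start| / ρ = 31.455977/4.57 = 6.883146, α = (θ_start − ψ) mod 360° = 50.3561° = 0.878880 rad, β = (θ_goal − ψ) mod 360° = 86.6561° = 1.512434 rad.
Common terms: sin α = 0.770025, cos α = 0.638014, sin β = 0.998297, cos β = 0.058329, cos(α−β) = 0.805928, d² = 47.377699. Work in radians in the unit-radius frame; every candidate has L = ρ·(t + p + q).
LSL: p² = 2 + d² − 2cos(α−β) + 2d(sin α − sin β) = 44.623371; p = √p² = 6.680073; φ = atan2(cos β − cos α, d + sin α − sin β) = -0.086888 rad; t = (φ − α) mod 2π = 5.317418 rad, q = (β − φ) mod 2π = 1.599322 rad → L = 4.57·(5.317418 + 6.680073 + 1.599322) = 4.57·13.596812 = 62.137433 m
RSR: p² = 2 + d² − 2cos(α−β) + 2d(sin β − sin α) = 50.908313; p = √p² = 7.135006; φ = atan2(cos α − cos β, d − sin α + sin β) = 0.081335 rad; t = (α − φ) mod 2π = 0.797545 rad, q = (φ − β) mod 2π = 4.852086 rad → L = 4.57·(0.797545 + 7.135006 + 4.852086) = 4.57·12.784637 = 58.425791 m
LSR: p² = d² − 2 + 2cos(α−β) + 2d(sin α + sin β) = 71.332791; p = √p² = 8.445874; φ = atan2(−cos α − cos β, d + sin α + sin β) − atan2(−2, p) = 0.152204 rad; t = (φ − α) mod 2π = 5.556509 rad, q = (φ − β) mod 2π = 4.922955 rad → L = 4.57·(5.556509 + 8.445874 + 4.922955) = 4.57·18.925338 = 86.488797 m
RSL: p² = d² − 2 + 2cos(α−β) − 2d(sin α + sin β) = 22.646319; p = √p² = 4.758815; φ = atan2(cos α + cos β, d − sin α − sin β) − atan2(2, p) = -0.262549 rad; t = (α − φ) mod 2π = 1.141429 rad, q = (β − φ) mod 2π = 1.774984 rad → L = 4.57·(1.141429 + 4.758815 + 1.774984) = 4.57·7.675228 = 35.075790 m
RLR: c = (6 − d² + 2cos(α−β) + 2d(sin α − sin β))/8 = -5.363539, |c| > 1 → infeasible
LRL: c = (6 − d² + 2cos(α−β) − 2d(sin α − sin β))/8 = -4.577921, |c| > 1 → infeasible
Shortest: RSL with L = 35.075790 m ≈ 35.0758 m
Convert RSL to answer units (arcs ×180/π): t = 1.141429·180/π = 65.3991°, p = ρ·p = 4.57·4.758815 = 21.7478 m, q = 1.774984·180/π = 101.6991°, L = 35.0758 m.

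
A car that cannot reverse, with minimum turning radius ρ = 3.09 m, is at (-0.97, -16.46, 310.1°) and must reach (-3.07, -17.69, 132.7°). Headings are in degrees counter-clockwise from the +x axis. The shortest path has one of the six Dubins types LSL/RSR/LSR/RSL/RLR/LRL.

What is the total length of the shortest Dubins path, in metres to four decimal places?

19.7797 m

Let ψ = atan2(Δy, Δx) = atan2(-1.23, -2.10) = -149.6419° be the start→goal bearing.
Normalize: d = |goal − start| / ρ = 2.433701/3.09 = 0.787605, α = (θ_start − ψ) mod 360° = 99.7419° = 1.740824 rad, β = (θ_goal − ψ) mod 360° = 282.3419° = 4.927796 rad.
Common terms: sin α = 0.985580, cos α = -0.169210, sin β = -0.976890, cos β = 0.213745, cos(α−β) = -0.998971, d² = 0.620322. Work in radians in the unit-radius frame; every candidate has L = ρ·(t + p + q).
LSL: p² = 2 + d² − 2cos(α−β) + 2d(sin α − sin β) = 7.709567; p = √p² = 2.776611; φ = atan2(cos β − cos α, d + sin α − sin β) = 0.138363 rad; t = (φ − α) mod 2π = 4.680724 rad, q = (β − φ) mod 2π = 4.789433 rad → L = 3.09·(4.680724 + 2.776611 + 4.789433) = 3.09·12.246767 = 37.842511 m
RSR: p² = 2 + d² − 2cos(α−β) + 2d(sin β − sin α) = 1.526960; p = √p² = 1.235702; φ = atan2(cos α − cos β, d − sin α + sin β) = -2.826496 rad; t = (α − φ) mod 2π = 4.567320 rad, q = (φ − β) mod 2π = 4.812079 rad → L = 3.09·(4.567320 + 1.235702 + 4.812079) = 3.09·10.615102 = 32.800664 m
LSR: p² = d² − 2 + 2cos(α−β) + 2d(sin α + sin β) = -3.363929 < 0 → infeasible
RSL: p² = d² − 2 + 2cos(α−β) − 2d(sin α + sin β) = -3.391308 < 0 → infeasible
RLR: c = (6 − d² + 2cos(α−β) + 2d(sin α − sin β))/8 = 0.809130; p = 2π − arccos c = 5.655059 rad; φ = atan2(cos α − cos β, d − sin α + sin β) = -2.826496 rad; t = (α − φ + p/2) mod 2π = 1.111664 rad, q = (α − β − t + p) mod 2π = 1.356423 rad → L = 3.09·(1.111664 + 5.655059 + 1.356423) = 3.09·8.123147 = 25.100524 m
LRL: c = (6 − d² + 2cos(α−β) − 2d(sin α − sin β))/8 = 0.036304; p = 2π − arccos c = 4.748701 rad; φ = atan2(cos β − cos α, d + sin α − sin β) = 0.138363 rad; t = (φ − α + p/2) mod 2π = 0.771889 rad, q = (β − α − t + p) mod 2π = 0.880598 rad → L = 3.09·(0.771889 + 4.748701 + 0.880598) = 3.09·6.401188 = 19.779671 m
Shortest: LRL with L = 19.779671 m ≈ 19.7797 m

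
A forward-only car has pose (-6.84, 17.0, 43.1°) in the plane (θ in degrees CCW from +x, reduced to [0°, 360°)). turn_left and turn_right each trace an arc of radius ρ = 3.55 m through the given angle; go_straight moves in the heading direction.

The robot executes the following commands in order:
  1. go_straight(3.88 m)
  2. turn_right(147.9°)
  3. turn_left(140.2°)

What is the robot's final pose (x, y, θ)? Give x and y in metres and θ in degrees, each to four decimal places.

set_pose: (x, y, θ) = (-6.8400, 17.0000, 43.1000°), ρ = 3.55
go_straight(3.88): x += 3.88·cos θ, y += 3.88·sin θ → (-4.0070, 19.6511, 43.1000°)
turn_right(147.9°): centre at ρ to the right, rotate −147.9° → (1.8509, 16.1522, -104.8000° ≡ 255.2000°)
turn_left(140.2°): centre at ρ to the left, rotate +140.2° → (7.3395, 12.3517, 395.4000° ≡ 35.4000°)

(7.3395, 12.3517, 35.4000°)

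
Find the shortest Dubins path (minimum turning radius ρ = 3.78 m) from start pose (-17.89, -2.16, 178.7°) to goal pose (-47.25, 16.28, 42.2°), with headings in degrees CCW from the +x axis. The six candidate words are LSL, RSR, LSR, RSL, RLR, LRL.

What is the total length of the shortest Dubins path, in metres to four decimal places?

Let ψ = atan2(Δy, Δx) = atan2(18.44, -29.36) = 147.8685° be the start→goal bearing.
Normalize: d = |goal − start| / ρ = 34.670495/3.78 = 9.172089, α = (θ_start − ψ) mod 360° = 30.8315° = 0.538111 rad, β = (θ_goal − ψ) mod 360° = 254.3315° = 4.438922 rad.
Common terms: sin α = 0.512515, cos α = 0.858678, sin β = -0.962840, cos β = -0.270071, cos(α−β) = -0.725374, d² = 84.127208. Work in radians in the unit-radius frame; every candidate has L = ρ·(t + p + q).
LSL: p² = 2 + d² − 2cos(α−β) + 2d(sin α − sin β) = 114.642140; p = √p² = 10.707107; φ = atan2(cos β − cos α, d + sin α − sin β) = -0.105617 rad; t = (φ − α) mod 2π = 5.639457 rad, q = (β − φ) mod 2π = 4.544539 rad → L = 3.78·(5.639457 + 10.707107 + 4.544539) = 3.78·20.891103 = 78.968370 m
RSR: p² = 2 + d² − 2cos(α−β) + 2d(sin β − sin α) = 60.513773; p = √p² = 7.779060; φ = atan2(cos α − cos β, d − sin α + sin β) = 0.145615 rad; t = (α − φ) mod 2π = 0.392496 rad, q = (φ − β) mod 2π = 1.989878 rad → L = 3.78·(0.392496 + 7.779060 + 1.989878) = 3.78·10.161434 = 38.410222 m
LSR: p² = d² − 2 + 2cos(α−β) + 2d(sin α + sin β) = 72.415613; p = √p² = 8.509736; φ = atan2(−cos α − cos β, d + sin α + sin β) − atan2(−2, p) = 0.163451 rad; t = (φ − α) mod 2π = 5.908525 rad, q = (φ − β) mod 2π = 2.007714 rad → L = 3.78·(5.908525 + 8.509736 + 2.007714) = 3.78·16.425975 = 62.090184 m
RSL: p² = d² − 2 + 2cos(α−β) − 2d(sin α + sin β) = 88.937306; p = √p² = 9.430658; φ = atan2(cos α + cos β, d − sin α − sin β) − atan2(2, p) = -0.147884 rad; t = (α − φ) mod 2π = 0.685995 rad, q = (β − φ) mod 2π = 4.586806 rad → L = 3.78·(0.685995 + 9.430658 + 4.586806) = 3.78·14.703459 = 55.579074 m
RLR: c = (6 − d² + 2cos(α−β) + 2d(sin α − sin β))/8 = -6.564222, |c| > 1 → infeasible
LRL: c = (6 − d² + 2cos(α−β) − 2d(sin α − sin β))/8 = -13.330268, |c| > 1 → infeasible
Shortest: RSR with L = 38.410222 m ≈ 38.4102 m

38.4102 m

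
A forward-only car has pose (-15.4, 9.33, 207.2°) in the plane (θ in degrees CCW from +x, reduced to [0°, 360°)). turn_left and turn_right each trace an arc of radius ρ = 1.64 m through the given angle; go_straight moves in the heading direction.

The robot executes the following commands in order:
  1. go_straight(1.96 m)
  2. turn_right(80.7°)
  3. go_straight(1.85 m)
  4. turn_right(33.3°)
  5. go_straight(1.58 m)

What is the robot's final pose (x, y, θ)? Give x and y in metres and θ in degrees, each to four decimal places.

(-20.7190, 12.8659, 93.2000°)

set_pose: (x, y, θ) = (-15.4000, 9.3300, 207.2000°), ρ = 1.64
go_straight(1.96): x += 1.96·cos θ, y += 1.96·sin θ → (-17.1433, 8.4341, 207.2000°)
turn_right(80.7°): centre at ρ to the right, rotate −80.7° → (-19.2112, 8.9172, 126.5000°)
go_straight(1.85): x += 1.85·cos θ, y += 1.85·sin θ → (-20.3116, 10.4044, 126.5000°)
turn_right(33.3°): centre at ρ to the right, rotate −33.3° → (-20.6308, 11.2883, 93.2000°)
go_straight(1.58): x += 1.58·cos θ, y += 1.58·sin θ → (-20.7190, 12.8659, 93.2000°)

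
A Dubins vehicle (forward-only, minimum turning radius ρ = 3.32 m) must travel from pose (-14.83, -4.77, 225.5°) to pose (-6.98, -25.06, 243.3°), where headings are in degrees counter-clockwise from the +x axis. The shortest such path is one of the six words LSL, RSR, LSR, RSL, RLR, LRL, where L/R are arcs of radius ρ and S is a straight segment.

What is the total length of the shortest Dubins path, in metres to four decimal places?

23.1359 m

Let ψ = atan2(Δy, Δx) = atan2(-20.29, 7.85) = -68.8490° be the start→goal bearing.
Normalize: d = |goal − start| / ρ = 21.755611/3.32 = 6.552895, α = (θ_start − ψ) mod 360° = 294.3490° = 5.137360 rad, β = (θ_goal − ψ) mod 360° = 312.1490° = 5.448028 rad.
Common terms: sin α = -0.911051, cos α = 0.412294, sin β = -0.741402, cos β = 0.671061, cos(α−β) = 0.952129, d² = 42.940430. Work in radians in the unit-radius frame; every candidate has L = ρ·(t + p + q).
LSL: p² = 2 + d² − 2cos(α−β) + 2d(sin α − sin β) = 40.812788; p = √p² = 6.388489; φ = atan2(cos β − cos α, d + sin α − sin β) = 0.040516 rad; t = (φ − α) mod 2π = 1.186342 rad, q = (β − φ) mod 2π = 5.407512 rad → L = 3.32·(1.186342 + 6.388489 + 5.407512) = 3.32·12.982343 = 43.101377 m
RSR: p² = 2 + d² − 2cos(α−β) + 2d(sin β − sin α) = 45.259555; p = √p² = 6.727522; φ = atan2(cos α − cos β, d − sin α + sin β) = -0.038473 rad; t = (α − φ) mod 2π = 5.175833 rad, q = (φ − β) mod 2π = 0.796683 rad → L = 3.32·(5.175833 + 6.727522 + 0.796683) = 3.32·12.700039 = 42.164129 m
LSR: p² = d² − 2 + 2cos(α−β) + 2d(sin α + sin β) = 21.187995; p = √p² = 4.603042; φ = atan2(−cos α − cos β, d + sin α + sin β) − atan2(−2, p) = 0.192312 rad; t = (φ − α) mod 2π = 1.338138 rad, q = (φ − β) mod 2π = 1.027469 rad → L = 3.32·(1.338138 + 4.603042 + 1.027469) = 3.32·6.968648 = 23.135912 m
RSL: p² = d² − 2 + 2cos(α−β) − 2d(sin α + sin β) = 64.501384; p = √p² = 8.031275; φ = atan2(cos α + cos β, d − sin α − sin β) − atan2(2, p) = -0.112791 rad; t = (α − φ) mod 2π = 5.250151 rad, q = (β − φ) mod 2π = 5.560819 rad → L = 3.32·(5.250151 + 8.031275 + 5.560819) = 3.32·18.842246 = 62.556256 m
RLR: c = (6 − d² + 2cos(α−β) + 2d(sin α − sin β))/8 = -4.657444, |c| > 1 → infeasible
LRL: c = (6 − d² + 2cos(α−β) − 2d(sin α − sin β))/8 = -4.101598, |c| > 1 → infeasible
Shortest: LSR with L = 23.135912 m ≈ 23.1359 m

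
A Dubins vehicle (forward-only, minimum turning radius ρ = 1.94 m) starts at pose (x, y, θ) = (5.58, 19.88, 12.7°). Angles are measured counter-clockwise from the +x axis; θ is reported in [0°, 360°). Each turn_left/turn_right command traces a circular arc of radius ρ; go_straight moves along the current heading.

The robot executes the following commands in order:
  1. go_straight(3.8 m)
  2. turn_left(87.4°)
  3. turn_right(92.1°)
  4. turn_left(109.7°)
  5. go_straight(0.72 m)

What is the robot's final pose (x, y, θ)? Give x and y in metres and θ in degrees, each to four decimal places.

set_pose: (x, y, θ) = (5.5800, 19.8800, 12.7000°), ρ = 1.94
go_straight(3.8): x += 3.8·cos θ, y += 3.8·sin θ → (9.2870, 20.7154, 12.7000°)
turn_left(87.4°): centre at ρ to the left, rotate +87.4° → (10.7705, 22.9482, 100.1000°)
turn_right(92.1°): centre at ρ to the right, rotate −92.1° → (12.4104, 25.2095, 8.0000°)
turn_left(109.7°): centre at ρ to the left, rotate +109.7° → (13.8581, 28.0324, 117.7000°)
go_straight(0.72): x += 0.72·cos θ, y += 0.72·sin θ → (13.5234, 28.6699, 117.7000°)

(13.5234, 28.6699, 117.7000°)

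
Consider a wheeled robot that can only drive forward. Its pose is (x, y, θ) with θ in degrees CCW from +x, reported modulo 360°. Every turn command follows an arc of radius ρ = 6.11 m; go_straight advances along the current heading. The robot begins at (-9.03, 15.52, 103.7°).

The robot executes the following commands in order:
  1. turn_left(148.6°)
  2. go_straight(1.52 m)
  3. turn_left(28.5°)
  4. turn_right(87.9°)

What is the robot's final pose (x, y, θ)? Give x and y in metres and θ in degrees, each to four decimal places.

(-26.0678, 4.3793, 192.9000°)

set_pose: (x, y, θ) = (-9.0300, 15.5200, 103.7000°), ρ = 6.11
turn_left(148.6°): centre at ρ to the left, rotate +148.6° → (-20.7869, 15.9306, 252.3000°)
go_straight(1.52): x += 1.52·cos θ, y += 1.52·sin θ → (-21.2491, 14.4825, 252.3000°)
turn_left(28.5°): centre at ρ to the left, rotate +28.5° → (-21.4301, 11.4800, 280.8000°)
turn_right(87.9°): centre at ρ to the right, rotate −87.9° → (-26.0678, 4.3793, 192.9000°)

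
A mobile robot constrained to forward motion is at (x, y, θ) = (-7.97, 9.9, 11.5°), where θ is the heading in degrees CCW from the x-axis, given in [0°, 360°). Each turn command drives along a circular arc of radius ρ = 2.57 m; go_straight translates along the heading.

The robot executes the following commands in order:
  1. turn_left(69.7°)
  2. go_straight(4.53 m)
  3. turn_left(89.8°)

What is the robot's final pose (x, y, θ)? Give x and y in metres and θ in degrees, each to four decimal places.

set_pose: (x, y, θ) = (-7.9700, 9.9000, 11.5000°), ρ = 2.57
turn_left(69.7°): centre at ρ to the left, rotate +69.7° → (-5.9426, 12.0252, 81.2000°)
go_straight(4.53): x += 4.53·cos θ, y += 4.53·sin θ → (-5.2496, 16.5019, 81.2000°)
turn_left(89.8°): centre at ρ to the left, rotate +89.8° → (-7.3873, 19.4334, 171.0000°)

(-7.3873, 19.4334, 171.0000°)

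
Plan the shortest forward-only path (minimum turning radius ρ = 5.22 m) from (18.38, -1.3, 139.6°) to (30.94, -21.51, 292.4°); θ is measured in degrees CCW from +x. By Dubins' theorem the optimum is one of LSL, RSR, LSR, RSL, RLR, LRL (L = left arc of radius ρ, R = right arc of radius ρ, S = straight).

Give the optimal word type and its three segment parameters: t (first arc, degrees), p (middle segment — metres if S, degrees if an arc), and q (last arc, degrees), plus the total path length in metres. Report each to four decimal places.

Let ψ = atan2(Δy, Δx) = atan2(-20.21, 12.56) = -58.1401° be the start→goal bearing.
Normalize: d = |goal − start| / ρ = 23.794909/5.22 = 4.558412, α = (θ_start − ψ) mod 360° = 197.7401° = 3.451216 rad, β = (θ_goal − ψ) mod 360° = 350.5401° = 6.118079 rad.
Common terms: sin α = -0.304700, cos α = -0.952448, sin β = -0.164357, cos β = 0.986401, cos(α−β) = -0.889416, d² = 20.779117. Work in radians in the unit-radius frame; every candidate has L = ρ·(t + p + q).
LSL: p² = 2 + d² − 2cos(α−β) + 2d(sin α − sin β) = 23.278472; p = √p² = 4.824777; φ = atan2(cos β − cos α, d + sin α − sin β) = 0.413539 rad; t = (φ − α) mod 2π = 3.245509 rad, q = (β − φ) mod 2π = 5.704540 rad → L = 5.22·(3.245509 + 4.824777 + 5.704540) = 5.22·13.774825 = 71.904588 m
RSR: p² = 2 + d² − 2cos(α−β) + 2d(sin β − sin α) = 25.837428; p = √p² = 5.083053; φ = atan2(cos α − cos β, d − sin α + sin β) = -0.391347 rad; t = (α − φ) mod 2π = 3.842563 rad, q = (φ − β) mod 2π = 6.056945 rad → L = 5.22·(3.842563 + 5.083053 + 6.056945) = 5.22·14.982561 = 78.208966 m
LSR: p² = d² − 2 + 2cos(α−β) + 2d(sin α + sin β) = 12.723975; p = √p² = 3.567068; φ = atan2(−cos α − cos β, d + sin α + sin β) − atan2(−2, p) = 0.502707 rad; t = (φ − α) mod 2π = 3.334676 rad, q = (φ − β) mod 2π = 0.667813 rad → L = 5.22·(3.334676 + 3.567068 + 0.667813) = 5.22·7.569558 = 39.513091 m
RSL: p² = d² − 2 + 2cos(α−β) − 2d(sin α + sin β) = 21.276595; p = √p² = 4.612656; φ = atan2(cos α + cos β, d − sin α − sin β) − atan2(2, p) = -0.402370 rad; t = (α − φ) mod 2π = 3.853586 rad, q = (β − φ) mod 2π = 0.237264 rad → L = 5.22·(3.853586 + 4.612656 + 0.237264) = 5.22·8.703506 = 45.432302 m
RLR: c = (6 − d² + 2cos(α−β) + 2d(sin α − sin β))/8 = -2.229678, |c| > 1 → infeasible
LRL: c = (6 − d² + 2cos(α−β) − 2d(sin α − sin β))/8 = -1.909809, |c| > 1 → infeasible
Shortest: LSR with L = 39.513091 m ≈ 39.5131 m
Convert LSR to answer units (arcs ×180/π): t = 3.334676·180/π = 191.0629°, p = ρ·p = 5.22·3.567068 = 18.6201 m, q = 0.667813·180/π = 38.2629°, L = 39.5131 m.

LSR: t = 191.0629°, p = 18.6201 m, q = 38.2629°, L = 39.5131 m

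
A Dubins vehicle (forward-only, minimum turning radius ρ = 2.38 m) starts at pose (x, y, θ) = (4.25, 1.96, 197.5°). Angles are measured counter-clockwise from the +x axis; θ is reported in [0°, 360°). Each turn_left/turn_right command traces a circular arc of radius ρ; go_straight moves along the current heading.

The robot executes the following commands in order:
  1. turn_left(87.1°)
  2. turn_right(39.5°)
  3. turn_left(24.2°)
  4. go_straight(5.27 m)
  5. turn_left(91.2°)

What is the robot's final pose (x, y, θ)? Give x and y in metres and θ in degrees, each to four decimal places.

(4.6333, -11.1633, 0.5000°)

set_pose: (x, y, θ) = (4.2500, 1.9600, 197.5000°), ρ = 2.38
turn_left(87.1°): centre at ρ to the left, rotate +87.1° → (2.6625, -0.9098, 284.6000°)
turn_right(39.5°): centre at ρ to the right, rotate −39.5° → (2.5181, -2.5118, 245.1000°)
turn_left(24.2°): centre at ρ to the left, rotate +24.2° → (2.2971, -3.4848, 269.3000°)
go_straight(5.27): x += 5.27·cos θ, y += 5.27·sin θ → (2.2327, -8.7544, 269.3000°)
turn_left(91.2°): centre at ρ to the left, rotate +91.2° → (4.6333, -11.1633, 360.5000° ≡ 0.5000°)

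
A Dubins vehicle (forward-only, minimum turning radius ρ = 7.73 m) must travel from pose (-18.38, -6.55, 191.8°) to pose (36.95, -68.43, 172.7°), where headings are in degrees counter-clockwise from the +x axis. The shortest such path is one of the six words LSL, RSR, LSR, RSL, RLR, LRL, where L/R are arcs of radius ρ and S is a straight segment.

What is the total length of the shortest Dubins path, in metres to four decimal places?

Let ψ = atan2(Δy, Δx) = atan2(-61.88, 55.33) = -48.1985° be the start→goal bearing.
Normalize: d = |goal − start| / ρ = 83.009296/7.73 = 10.738589, α = (θ_start − ψ) mod 360° = 239.9985° = 4.188764 rad, β = (θ_goal − ψ) mod 360° = 220.8985° = 3.855406 rad.
Common terms: sin α = -0.866012, cos α = -0.500023, sin β = -0.654721, cos β = -0.755870, cos(α−β) = 0.944949, d² = 115.317303. Work in radians in the unit-radius frame; every candidate has L = ρ·(t + p + q).
LSL: p² = 2 + d² − 2cos(α−β) + 2d(sin α − sin β) = 110.889466; p = √p² = 10.530407; φ = atan2(cos β − cos α, d + sin α − sin β) = -0.024299 rad; t = (φ − α) mod 2π = 2.070123 rad, q = (β − φ) mod 2π = 3.879705 rad → L = 7.73·(2.070123 + 10.530407 + 3.879705) = 7.73·16.480234 = 127.392210 m
RSR: p² = 2 + d² − 2cos(α−β) + 2d(sin β − sin α) = 119.965345; p = √p² = 10.952869; φ = atan2(cos α − cos β, d − sin α + sin β) = 0.023361 rad; t = (α − φ) mod 2π = 4.165403 rad, q = (φ − β) mod 2π = 2.451140 rad → L = 7.73·(4.165403 + 10.952869 + 2.451140) = 7.73·17.569412 = 135.811558 m
LSR: p² = d² − 2 + 2cos(α−β) + 2d(sin α + sin β) = 82.546134; p = √p² = 9.085490; φ = atan2(−cos α − cos β, d + sin α + sin β) − atan2(−2, p) = 0.352087 rad; t = (φ − α) mod 2π = 2.446508 rad, q = (φ − β) mod 2π = 2.779866 rad → L = 7.73·(2.446508 + 9.085490 + 2.779866) = 7.73·14.311865 = 110.630717 m
RSL: p² = d² − 2 + 2cos(α−β) − 2d(sin α + sin β) = 147.868268; p = √p² = 12.160110; φ = atan2(cos α + cos β, d − sin α − sin β) − atan2(2, p) = -0.265101 rad; t = (α − φ) mod 2π = 4.453865 rad, q = (β − φ) mod 2π = 4.120507 rad → L = 7.73·(4.453865 + 12.160110 + 4.120507) = 7.73·20.734481 = 160.277541 m
RLR: c = (6 − d² + 2cos(α−β) + 2d(sin α − sin β))/8 = -13.995668, |c| > 1 → infeasible
LRL: c = (6 − d² + 2cos(α−β) − 2d(sin α − sin β))/8 = -12.861183, |c| > 1 → infeasible
Shortest: LSR with L = 110.630717 m ≈ 110.6307 m

110.6307 m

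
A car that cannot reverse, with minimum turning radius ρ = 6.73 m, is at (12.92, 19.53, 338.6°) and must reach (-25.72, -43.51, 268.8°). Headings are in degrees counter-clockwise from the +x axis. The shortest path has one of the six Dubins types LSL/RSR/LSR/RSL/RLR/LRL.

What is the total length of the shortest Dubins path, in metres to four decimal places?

Let ψ = atan2(Δy, Δx) = atan2(-63.04, -38.64) = -121.5060° be the start→goal bearing.
Normalize: d = |goal − start| / ρ = 73.939781/6.73 = 10.986594, α = (θ_start − ψ) mod 360° = 100.1060° = 1.747179 rad, β = (θ_goal − ψ) mod 360° = 30.3060° = 0.528939 rad.
Common terms: sin α = 0.984485, cos α = -0.175469, sin β = 0.504618, cos β = 0.863343, cos(α−β) = 0.345298, d² = 120.705258. Work in radians in the unit-radius frame; every candidate has L = ρ·(t + p + q).
LSL: p² = 2 + d² − 2cos(α−β) + 2d(sin α − sin β) = 132.558877; p = √p² = 11.513422; φ = atan2(cos β − cos α, d + sin α − sin β) = 0.090349 rad; t = (φ − α) mod 2π = 4.626356 rad, q = (β − φ) mod 2π = 0.438590 rad → L = 6.73·(4.626356 + 11.513422 + 0.438590) = 6.73·16.578367 = 111.572410 m
RSR: p² = 2 + d² − 2cos(α−β) + 2d(sin β − sin α) = 111.470447; p = √p² = 10.557957; φ = atan2(cos α − cos β, d − sin α + sin β) = -0.098551 rad; t = (α − φ) mod 2π = 1.845730 rad, q = (φ − β) mod 2π = 5.655695 rad → L = 6.73·(1.845730 + 10.557957 + 5.655695) = 6.73·18.059382 = 121.539639 m
LSR: p² = d² − 2 + 2cos(α−β) + 2d(sin α + sin β) = 152.116186; p = √p² = 12.333539; φ = atan2(−cos α − cos β, d + sin α + sin β) − atan2(−2, p) = 0.105679 rad; t = (φ − α) mod 2π = 4.641685 rad, q = (φ − β) mod 2π = 5.859925 rad → L = 6.73·(4.641685 + 12.333539 + 5.859925) = 6.73·22.835149 = 153.680556 m
RSL: p² = d² − 2 + 2cos(α−β) − 2d(sin α + sin β) = 86.675524; p = √p² = 9.309969; φ = atan2(cos α + cos β, d − sin α − sin β) − atan2(2, p) = -0.139307 rad; t = (α − φ) mod 2π = 1.886486 rad, q = (β − φ) mod 2π = 0.668246 rad → L = 6.73·(1.886486 + 9.309969 + 0.668246) = 6.73·11.864700 = 79.849434 m
RLR: c = (6 − d² + 2cos(α−β) + 2d(sin α − sin β))/8 = -12.933806, |c| > 1 → infeasible
LRL: c = (6 − d² + 2cos(α−β) − 2d(sin α − sin β))/8 = -15.569860, |c| > 1 → infeasible
Shortest: RSL with L = 79.849434 m ≈ 79.8494 m

79.8494 m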